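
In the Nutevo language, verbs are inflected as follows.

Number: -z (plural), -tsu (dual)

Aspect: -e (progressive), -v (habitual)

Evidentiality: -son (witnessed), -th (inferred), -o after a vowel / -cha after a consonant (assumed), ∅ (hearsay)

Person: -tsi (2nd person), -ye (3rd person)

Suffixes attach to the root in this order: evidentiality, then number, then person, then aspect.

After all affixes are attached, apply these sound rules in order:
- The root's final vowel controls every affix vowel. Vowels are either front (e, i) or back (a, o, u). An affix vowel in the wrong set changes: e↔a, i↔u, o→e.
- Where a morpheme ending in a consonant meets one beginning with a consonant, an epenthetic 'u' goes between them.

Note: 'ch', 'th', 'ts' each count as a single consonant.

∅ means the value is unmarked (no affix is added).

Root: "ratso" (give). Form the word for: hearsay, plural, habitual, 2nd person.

ratsozutsuv

evidentiality = hearsay: zero marking, form stays ratso.
Attach number plural -z → ratsoz.
Attach person 2nd person -tsi → ratsoztsi.
Attach aspect habitual -v → ratsoztsiv.
Apply vowel harmony: ratsoztsiv → ratsoztsuv.
Apply epenthesis: ratsoztsuv → ratsozutsuv.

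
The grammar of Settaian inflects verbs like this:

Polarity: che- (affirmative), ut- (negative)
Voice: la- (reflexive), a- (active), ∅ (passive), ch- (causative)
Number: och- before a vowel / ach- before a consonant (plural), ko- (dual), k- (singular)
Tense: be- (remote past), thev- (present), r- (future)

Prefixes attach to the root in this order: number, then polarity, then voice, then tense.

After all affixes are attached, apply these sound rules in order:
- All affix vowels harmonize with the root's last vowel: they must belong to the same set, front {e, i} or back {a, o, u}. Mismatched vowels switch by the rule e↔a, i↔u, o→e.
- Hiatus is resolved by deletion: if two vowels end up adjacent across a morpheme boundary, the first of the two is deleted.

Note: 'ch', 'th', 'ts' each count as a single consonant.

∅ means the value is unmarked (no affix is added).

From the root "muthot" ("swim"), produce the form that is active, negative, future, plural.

Attach number plural ach- (before consonant 'm') → achmuthot.
Attach polarity negative ut- → utachmuthot.
Attach voice active a- → autachmuthot.
Attach tense future r- → rautachmuthot.
Vowel harmony: no change.
Apply vowel deletion: rautachmuthot → rutachmuthot.

rutachmuthot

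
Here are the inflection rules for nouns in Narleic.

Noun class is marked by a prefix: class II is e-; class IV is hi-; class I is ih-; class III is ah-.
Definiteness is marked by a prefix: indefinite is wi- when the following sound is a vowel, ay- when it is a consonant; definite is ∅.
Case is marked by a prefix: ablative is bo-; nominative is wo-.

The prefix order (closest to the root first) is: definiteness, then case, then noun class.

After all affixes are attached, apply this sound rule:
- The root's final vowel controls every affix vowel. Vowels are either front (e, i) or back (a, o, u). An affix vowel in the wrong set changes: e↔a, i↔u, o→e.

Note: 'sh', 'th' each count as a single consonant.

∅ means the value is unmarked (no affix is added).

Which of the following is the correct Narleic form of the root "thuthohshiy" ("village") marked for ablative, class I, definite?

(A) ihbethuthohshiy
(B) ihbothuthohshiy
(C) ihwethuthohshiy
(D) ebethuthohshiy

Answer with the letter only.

A

definiteness = definite: zero marking, form stays thuthohshiy.
Attach case ablative bo- → bothuthohshiy.
Attach noun class class I ih- → ihbothuthohshiy.
Apply vowel harmony: ihbothuthohshiy → ihbethuthohshiy.
So the correct form is ihbethuthohshiy, option (A).
(C) ihwethuthohshiy is wrong: it uses nominative instead of ablative for case.
(B) ihbothuthohshiy is wrong: it fails to apply the sound rule(s).
(D) ebethuthohshiy is wrong: it uses class II instead of class I for noun class.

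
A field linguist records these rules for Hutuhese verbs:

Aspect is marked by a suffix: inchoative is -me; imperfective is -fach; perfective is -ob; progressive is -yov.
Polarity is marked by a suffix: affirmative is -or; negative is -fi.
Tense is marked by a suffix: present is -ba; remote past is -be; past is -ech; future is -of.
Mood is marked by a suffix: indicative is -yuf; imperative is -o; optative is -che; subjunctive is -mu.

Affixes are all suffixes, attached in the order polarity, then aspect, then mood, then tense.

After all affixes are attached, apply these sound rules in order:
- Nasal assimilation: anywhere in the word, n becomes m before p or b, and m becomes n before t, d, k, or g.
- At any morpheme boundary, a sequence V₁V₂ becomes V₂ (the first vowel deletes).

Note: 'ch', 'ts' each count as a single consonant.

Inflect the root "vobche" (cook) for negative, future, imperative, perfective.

vobchefobof

Attach polarity negative -fi → vobchefi.
Attach aspect perfective -ob → vobchefiob.
Attach mood imperative -o → vobchefiobo.
Attach tense future -of → vobchefioboof.
Nasal assimilation: no change.
Apply vowel deletion: vobchefioboof → vobchefobof.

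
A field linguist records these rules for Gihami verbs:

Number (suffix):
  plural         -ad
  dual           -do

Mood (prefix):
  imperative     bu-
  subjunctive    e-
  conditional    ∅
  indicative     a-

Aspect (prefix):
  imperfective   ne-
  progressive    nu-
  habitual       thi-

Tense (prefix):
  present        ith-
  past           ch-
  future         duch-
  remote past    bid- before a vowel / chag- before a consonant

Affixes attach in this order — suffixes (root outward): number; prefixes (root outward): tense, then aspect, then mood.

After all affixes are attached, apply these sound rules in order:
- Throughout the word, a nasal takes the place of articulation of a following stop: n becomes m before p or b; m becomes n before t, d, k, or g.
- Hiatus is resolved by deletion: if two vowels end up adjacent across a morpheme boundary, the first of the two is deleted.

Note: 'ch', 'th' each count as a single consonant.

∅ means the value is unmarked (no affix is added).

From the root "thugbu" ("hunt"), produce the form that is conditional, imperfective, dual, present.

niththugbudo

Attach tense present ith- → iththugbu.
Attach aspect imperfective ne- → neiththugbu.
Attach number dual -do → neiththugbudo.
mood = conditional: zero marking, form stays neiththugbudo.
Nasal assimilation: no change.
Apply vowel deletion: neiththugbudo → niththugbudo.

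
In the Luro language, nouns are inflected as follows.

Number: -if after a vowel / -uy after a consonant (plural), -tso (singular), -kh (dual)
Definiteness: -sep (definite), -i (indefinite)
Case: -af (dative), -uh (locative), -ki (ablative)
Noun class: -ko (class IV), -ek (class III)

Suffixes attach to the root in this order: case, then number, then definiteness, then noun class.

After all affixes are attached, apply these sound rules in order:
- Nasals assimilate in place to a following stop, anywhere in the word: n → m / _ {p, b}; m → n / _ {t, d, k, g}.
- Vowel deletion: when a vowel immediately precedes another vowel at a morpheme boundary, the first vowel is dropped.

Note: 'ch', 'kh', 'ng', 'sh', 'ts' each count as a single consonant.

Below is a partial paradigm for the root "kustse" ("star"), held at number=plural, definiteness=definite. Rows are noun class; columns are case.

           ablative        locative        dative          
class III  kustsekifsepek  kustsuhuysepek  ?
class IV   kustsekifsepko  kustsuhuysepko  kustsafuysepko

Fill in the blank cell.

kustsafuysepek

Attach case dative -af → kustseaf.
Attach number plural -uy (after consonant 'f') → kustseafuy.
Attach definiteness definite -sep → kustseafuysep.
Attach noun class class III -ek → kustseafuysepek.
Nasal assimilation: no change.
Apply vowel deletion: kustseafuysepek → kustsafuysepek.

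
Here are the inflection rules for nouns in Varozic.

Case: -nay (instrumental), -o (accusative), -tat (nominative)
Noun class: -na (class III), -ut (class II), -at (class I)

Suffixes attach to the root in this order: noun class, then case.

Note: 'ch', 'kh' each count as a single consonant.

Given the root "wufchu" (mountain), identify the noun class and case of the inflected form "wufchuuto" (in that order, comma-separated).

class II, accusative

Segment: wufchu-ut-o.
noun class: -ut → class II.
case: -o → accusative.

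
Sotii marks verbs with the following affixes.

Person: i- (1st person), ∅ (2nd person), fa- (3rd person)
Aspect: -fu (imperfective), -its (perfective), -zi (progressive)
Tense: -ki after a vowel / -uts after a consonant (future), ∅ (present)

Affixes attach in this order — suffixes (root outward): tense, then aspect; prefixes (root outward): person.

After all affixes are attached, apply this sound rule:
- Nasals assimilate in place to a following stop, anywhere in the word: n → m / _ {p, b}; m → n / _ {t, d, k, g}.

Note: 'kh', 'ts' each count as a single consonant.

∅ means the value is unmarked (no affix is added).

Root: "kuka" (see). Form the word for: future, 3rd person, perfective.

Attach person 3rd person fa- → fakuka.
Attach tense future -ki (after vowel 'a') → fakukaki.
Attach aspect perfective -its → fakukakiits.
Nasal assimilation: no change.

fakukakiits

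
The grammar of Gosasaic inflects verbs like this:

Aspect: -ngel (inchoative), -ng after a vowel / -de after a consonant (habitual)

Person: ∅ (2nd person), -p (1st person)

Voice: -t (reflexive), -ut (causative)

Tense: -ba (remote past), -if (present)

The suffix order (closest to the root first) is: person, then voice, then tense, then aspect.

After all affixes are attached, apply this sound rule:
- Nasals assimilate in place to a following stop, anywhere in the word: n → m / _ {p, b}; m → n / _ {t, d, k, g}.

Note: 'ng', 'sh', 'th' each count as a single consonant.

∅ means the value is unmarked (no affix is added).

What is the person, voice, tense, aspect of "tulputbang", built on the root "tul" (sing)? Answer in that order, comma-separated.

1st person, causative, remote past, habitual

Segment: tul-p-ut-ba-ng.
person: -p → 1st person.
voice: -ut → causative.
tense: -ba → remote past.
aspect: -ng/de → habitual.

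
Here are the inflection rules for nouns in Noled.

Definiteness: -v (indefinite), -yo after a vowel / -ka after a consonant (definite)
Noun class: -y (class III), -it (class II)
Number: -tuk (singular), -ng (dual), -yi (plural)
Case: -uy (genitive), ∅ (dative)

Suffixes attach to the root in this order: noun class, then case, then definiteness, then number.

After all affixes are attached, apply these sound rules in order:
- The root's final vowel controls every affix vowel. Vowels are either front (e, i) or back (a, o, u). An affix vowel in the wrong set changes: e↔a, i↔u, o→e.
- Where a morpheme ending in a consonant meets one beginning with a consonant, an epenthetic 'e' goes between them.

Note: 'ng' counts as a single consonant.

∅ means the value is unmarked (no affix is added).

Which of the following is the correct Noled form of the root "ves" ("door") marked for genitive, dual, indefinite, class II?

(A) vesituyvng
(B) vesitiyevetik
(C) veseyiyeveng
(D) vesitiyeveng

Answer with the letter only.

Attach noun class class II -it → vesit.
Attach case genitive -uy → vesituy.
Attach definiteness indefinite -v → vesituyv.
Attach number dual -ng → vesituyvng.
Apply vowel harmony: vesituyvng → vesitiyvng.
Apply epenthesis: vesitiyvng → vesitiyeveng.
So the correct form is vesitiyeveng, option (D).
(C) veseyiyeveng is wrong: it uses class III instead of class II for noun class.
(B) vesitiyevetik is wrong: it uses singular instead of dual for number.
(A) vesituyvng is wrong: it fails to apply the sound rule(s).

D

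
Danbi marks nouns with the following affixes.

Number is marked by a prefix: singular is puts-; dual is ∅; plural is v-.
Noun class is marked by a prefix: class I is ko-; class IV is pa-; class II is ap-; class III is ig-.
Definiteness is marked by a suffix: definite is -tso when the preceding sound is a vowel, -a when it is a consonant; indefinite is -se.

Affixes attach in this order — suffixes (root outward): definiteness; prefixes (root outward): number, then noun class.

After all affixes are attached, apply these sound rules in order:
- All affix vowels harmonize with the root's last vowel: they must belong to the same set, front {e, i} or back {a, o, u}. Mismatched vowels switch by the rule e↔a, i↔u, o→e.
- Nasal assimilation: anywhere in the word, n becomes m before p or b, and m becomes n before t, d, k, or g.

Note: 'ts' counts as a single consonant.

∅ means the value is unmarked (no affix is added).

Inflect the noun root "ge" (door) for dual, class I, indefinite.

Attach definiteness indefinite -se → gese.
number = dual: zero marking, form stays gese.
Attach noun class class I ko- → kogese.
Apply vowel harmony: kogese → kegese.
Nasal assimilation: no change.

kegese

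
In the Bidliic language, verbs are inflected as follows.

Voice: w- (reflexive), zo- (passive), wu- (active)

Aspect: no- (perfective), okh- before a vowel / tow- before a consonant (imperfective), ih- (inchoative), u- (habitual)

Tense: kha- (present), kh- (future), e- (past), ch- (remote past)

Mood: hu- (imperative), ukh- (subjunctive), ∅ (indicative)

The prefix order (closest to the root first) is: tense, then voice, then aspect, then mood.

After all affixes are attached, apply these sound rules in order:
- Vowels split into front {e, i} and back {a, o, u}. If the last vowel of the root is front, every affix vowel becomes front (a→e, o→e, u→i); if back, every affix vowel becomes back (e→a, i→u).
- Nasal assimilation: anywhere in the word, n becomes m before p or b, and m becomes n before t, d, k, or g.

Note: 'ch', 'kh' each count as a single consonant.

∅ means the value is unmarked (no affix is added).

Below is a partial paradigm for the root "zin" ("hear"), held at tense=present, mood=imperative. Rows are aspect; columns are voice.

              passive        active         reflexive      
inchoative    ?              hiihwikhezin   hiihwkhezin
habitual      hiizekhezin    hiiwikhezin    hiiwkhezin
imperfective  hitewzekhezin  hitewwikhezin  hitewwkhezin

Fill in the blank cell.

hiihzekhezin

Attach tense present kha- → khazin.
Attach voice passive zo- → zokhazin.
Attach aspect inchoative ih- → ihzokhazin.
Attach mood imperative hu- → huihzokhazin.
Apply vowel harmony: huihzokhazin → hiihzekhezin.
Nasal assimilation: no change.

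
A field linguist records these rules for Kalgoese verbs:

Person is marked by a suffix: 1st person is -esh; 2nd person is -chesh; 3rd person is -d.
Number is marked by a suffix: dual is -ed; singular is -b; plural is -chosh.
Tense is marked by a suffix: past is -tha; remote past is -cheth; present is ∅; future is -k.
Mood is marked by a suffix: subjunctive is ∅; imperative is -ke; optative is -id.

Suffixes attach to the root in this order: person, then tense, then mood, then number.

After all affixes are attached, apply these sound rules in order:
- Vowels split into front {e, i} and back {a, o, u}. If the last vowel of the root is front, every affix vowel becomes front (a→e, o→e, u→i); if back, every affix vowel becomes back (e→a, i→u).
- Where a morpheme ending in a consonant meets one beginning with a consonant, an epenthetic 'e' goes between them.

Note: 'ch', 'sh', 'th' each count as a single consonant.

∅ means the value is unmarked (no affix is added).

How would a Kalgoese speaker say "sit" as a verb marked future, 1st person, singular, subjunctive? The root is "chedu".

cheduashekeb

Attach person 1st person -esh → cheduesh.
Attach tense future -k → chedueshk.
mood = subjunctive: zero marking, form stays chedueshk.
Attach number singular -b → chedueshkb.
Apply vowel harmony: chedueshkb → cheduashkb.
Apply epenthesis: cheduashkb → cheduashekeb.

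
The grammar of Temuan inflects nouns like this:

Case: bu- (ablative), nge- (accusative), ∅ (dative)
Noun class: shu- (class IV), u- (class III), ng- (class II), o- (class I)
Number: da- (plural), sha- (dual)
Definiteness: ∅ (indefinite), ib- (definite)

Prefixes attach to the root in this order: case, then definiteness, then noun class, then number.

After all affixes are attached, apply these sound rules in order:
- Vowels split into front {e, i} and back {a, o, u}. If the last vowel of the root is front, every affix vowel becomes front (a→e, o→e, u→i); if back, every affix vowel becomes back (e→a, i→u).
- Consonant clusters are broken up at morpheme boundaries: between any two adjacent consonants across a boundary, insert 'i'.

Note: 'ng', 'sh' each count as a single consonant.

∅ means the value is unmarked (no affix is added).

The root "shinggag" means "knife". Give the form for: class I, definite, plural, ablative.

Attach case ablative bu- → bushinggag.
Attach definiteness definite ib- → ibbushinggag.
Attach noun class class I o- → oibbushinggag.
Attach number plural da- → daoibbushinggag.
Apply vowel harmony: daoibbushinggag → daoubbushinggag.
Apply epenthesis: daoubbushinggag → daoubibushinggag.

daoubibushinggag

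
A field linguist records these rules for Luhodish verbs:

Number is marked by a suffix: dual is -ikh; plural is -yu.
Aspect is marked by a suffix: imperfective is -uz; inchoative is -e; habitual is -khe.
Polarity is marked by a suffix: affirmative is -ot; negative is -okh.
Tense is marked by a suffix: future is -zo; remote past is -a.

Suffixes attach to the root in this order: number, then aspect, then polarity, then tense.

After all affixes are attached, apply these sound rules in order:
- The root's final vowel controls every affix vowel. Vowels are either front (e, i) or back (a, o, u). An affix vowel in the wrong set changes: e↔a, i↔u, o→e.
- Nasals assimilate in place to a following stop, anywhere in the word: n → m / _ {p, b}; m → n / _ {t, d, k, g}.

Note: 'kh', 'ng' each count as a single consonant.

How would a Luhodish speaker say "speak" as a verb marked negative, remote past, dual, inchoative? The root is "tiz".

tizikheekhe

Attach number dual -ikh → tizikh.
Attach aspect inchoative -e → tizikhe.
Attach polarity negative -okh → tizikheokh.
Attach tense remote past -a → tizikheokha.
Apply vowel harmony: tizikheokha → tizikheekhe.
Nasal assimilation: no change.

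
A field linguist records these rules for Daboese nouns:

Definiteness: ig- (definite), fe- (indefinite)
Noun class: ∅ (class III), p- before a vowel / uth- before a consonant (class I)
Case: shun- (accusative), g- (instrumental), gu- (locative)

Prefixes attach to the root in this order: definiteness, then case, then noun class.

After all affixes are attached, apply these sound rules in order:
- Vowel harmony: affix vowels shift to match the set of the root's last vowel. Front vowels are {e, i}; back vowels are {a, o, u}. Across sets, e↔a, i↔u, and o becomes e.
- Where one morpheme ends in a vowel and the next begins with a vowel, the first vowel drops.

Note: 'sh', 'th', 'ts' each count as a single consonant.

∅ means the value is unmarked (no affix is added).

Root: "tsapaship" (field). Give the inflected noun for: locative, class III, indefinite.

Attach definiteness indefinite fe- → fetsapaship.
Attach case locative gu- → gufetsapaship.
noun class = class III: zero marking, form stays gufetsapaship.
Apply vowel harmony: gufetsapaship → gifetsapaship.
Vowel deletion: no change.

gifetsapaship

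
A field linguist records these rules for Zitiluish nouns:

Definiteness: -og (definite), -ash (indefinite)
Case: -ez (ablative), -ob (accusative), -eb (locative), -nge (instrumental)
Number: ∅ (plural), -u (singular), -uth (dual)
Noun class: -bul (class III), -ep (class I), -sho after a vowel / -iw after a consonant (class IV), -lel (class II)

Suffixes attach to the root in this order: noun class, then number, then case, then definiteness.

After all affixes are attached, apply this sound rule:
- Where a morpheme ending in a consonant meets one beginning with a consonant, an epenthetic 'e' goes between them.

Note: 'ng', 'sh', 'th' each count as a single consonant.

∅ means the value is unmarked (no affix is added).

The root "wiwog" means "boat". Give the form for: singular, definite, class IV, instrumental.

wiwogiwungeog

Attach noun class class IV -iw (after consonant 'g') → wiwogiw.
Attach number singular -u → wiwogiwu.
Attach case instrumental -nge → wiwogiwunge.
Attach definiteness definite -og → wiwogiwungeog.
Epenthesis: no change.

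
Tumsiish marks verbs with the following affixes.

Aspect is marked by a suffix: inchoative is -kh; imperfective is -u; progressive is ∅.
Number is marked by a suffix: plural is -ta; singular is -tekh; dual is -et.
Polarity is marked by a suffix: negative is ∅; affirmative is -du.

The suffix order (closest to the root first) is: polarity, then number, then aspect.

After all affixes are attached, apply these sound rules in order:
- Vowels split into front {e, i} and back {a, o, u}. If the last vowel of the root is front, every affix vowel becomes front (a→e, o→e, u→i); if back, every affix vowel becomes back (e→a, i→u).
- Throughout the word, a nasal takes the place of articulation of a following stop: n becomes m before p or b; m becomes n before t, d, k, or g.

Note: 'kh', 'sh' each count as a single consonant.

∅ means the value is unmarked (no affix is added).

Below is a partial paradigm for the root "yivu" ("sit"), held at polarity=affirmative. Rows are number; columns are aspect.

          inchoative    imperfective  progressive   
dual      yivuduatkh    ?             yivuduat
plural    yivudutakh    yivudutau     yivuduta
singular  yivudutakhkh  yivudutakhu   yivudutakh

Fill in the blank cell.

yivuduatu

Attach polarity affirmative -du → yivudu.
Attach number dual -et → yivuduet.
Attach aspect imperfective -u → yivuduetu.
Apply vowel harmony: yivuduetu → yivuduatu.
Nasal assimilation: no change.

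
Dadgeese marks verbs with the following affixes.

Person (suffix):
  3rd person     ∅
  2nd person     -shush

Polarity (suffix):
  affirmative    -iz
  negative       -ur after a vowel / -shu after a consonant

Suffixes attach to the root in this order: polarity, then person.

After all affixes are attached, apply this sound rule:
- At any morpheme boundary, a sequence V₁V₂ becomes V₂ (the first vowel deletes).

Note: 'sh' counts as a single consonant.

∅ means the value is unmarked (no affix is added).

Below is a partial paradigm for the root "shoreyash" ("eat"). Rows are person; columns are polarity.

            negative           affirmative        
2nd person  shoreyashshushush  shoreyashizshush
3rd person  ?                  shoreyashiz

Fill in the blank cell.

shoreyashshu

Attach polarity negative -shu (after consonant 'sh') → shoreyashshu.
person = 3rd person: zero marking, form stays shoreyashshu.
Vowel deletion: no change.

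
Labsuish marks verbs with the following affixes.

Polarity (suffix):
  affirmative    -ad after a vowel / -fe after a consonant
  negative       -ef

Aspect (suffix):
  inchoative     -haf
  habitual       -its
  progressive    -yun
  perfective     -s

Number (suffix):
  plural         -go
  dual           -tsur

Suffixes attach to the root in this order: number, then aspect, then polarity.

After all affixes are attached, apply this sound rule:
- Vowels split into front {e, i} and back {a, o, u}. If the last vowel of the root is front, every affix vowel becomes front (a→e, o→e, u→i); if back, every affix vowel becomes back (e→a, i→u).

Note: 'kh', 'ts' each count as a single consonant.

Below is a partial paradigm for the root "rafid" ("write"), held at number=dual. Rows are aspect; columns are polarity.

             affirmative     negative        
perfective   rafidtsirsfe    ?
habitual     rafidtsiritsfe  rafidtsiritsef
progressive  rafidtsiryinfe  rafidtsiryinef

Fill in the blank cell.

rafidtsirsef

Attach number dual -tsur → rafidtsur.
Attach aspect perfective -s → rafidtsurs.
Attach polarity negative -ef → rafidtsursef.
Apply vowel harmony: rafidtsursef → rafidtsirsef.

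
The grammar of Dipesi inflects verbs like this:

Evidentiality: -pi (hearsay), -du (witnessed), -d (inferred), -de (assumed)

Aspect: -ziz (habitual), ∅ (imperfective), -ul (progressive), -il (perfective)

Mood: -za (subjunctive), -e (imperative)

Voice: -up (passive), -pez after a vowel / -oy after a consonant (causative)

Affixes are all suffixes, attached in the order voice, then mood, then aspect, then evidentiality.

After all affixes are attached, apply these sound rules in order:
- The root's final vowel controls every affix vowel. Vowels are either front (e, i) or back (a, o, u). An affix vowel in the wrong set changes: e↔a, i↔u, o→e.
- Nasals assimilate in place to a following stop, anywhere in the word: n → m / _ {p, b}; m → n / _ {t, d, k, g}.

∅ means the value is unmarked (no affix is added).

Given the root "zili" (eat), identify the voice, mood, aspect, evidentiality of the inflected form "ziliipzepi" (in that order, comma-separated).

passive, subjunctive, imperfective, hearsay

Segment: zili-up-za-pi.
voice: -up → passive.
mood: -za → subjunctive.
aspect: ∅ → imperfective.
evidentiality: -pi → hearsay.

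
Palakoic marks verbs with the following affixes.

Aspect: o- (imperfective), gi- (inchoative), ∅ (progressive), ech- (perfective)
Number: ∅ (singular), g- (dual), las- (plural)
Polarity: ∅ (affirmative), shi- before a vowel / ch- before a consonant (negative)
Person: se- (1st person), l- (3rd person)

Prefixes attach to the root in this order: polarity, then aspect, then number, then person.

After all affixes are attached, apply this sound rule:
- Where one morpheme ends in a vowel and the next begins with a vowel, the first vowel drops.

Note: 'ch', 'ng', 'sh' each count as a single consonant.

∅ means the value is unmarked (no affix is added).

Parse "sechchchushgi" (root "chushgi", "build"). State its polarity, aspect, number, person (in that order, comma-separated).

Segment: se-ech-ch-chushgi.
polarity: shi/ch- → negative.
aspect: ech- → perfective.
number: ∅ → singular.
person: se- → 1st person.

negative, perfective, singular, 1st person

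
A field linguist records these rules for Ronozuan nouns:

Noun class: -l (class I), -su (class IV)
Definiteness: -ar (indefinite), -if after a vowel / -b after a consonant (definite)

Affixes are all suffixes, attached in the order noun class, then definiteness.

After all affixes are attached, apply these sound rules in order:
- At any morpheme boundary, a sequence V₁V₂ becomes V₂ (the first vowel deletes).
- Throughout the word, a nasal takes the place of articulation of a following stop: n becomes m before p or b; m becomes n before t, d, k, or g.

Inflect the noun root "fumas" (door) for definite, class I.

Attach noun class class I -l → fumasl.
Attach definiteness definite -b (after consonant 'l') → fumaslb.
Vowel deletion: no change.
Nasal assimilation: no change.

fumaslb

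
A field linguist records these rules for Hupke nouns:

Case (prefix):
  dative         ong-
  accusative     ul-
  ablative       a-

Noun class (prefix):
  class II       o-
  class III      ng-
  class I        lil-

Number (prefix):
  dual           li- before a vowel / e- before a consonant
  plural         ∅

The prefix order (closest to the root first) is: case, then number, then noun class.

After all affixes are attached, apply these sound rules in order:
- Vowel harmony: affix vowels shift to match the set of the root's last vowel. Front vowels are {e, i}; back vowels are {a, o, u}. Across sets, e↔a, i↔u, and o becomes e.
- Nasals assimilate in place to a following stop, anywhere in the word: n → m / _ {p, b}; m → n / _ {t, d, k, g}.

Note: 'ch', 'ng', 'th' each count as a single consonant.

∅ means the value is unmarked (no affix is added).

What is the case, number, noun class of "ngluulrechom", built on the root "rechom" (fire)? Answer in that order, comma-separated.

accusative, dual, class III

Segment: ng-li-ul-rechom.
case: ul- → accusative.
number: li/e- → dual.
noun class: ng- → class III.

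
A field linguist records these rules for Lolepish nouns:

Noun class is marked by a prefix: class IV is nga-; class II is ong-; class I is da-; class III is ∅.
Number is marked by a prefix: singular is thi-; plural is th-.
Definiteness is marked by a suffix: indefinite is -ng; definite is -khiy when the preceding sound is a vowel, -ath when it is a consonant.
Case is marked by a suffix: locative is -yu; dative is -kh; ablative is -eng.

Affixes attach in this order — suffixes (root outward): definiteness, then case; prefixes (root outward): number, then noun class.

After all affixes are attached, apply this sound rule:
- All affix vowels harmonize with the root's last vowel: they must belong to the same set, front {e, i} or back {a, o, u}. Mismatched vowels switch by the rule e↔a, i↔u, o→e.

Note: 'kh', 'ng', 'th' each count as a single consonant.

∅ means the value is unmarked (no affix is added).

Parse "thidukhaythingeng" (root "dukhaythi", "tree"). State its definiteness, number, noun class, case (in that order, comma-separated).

Segment: thi-dukhaythi-ng-eng.
definiteness: -ng → indefinite.
number: thi- → singular.
noun class: ∅ → class III.
case: -eng → ablative.

indefinite, singular, class III, ablative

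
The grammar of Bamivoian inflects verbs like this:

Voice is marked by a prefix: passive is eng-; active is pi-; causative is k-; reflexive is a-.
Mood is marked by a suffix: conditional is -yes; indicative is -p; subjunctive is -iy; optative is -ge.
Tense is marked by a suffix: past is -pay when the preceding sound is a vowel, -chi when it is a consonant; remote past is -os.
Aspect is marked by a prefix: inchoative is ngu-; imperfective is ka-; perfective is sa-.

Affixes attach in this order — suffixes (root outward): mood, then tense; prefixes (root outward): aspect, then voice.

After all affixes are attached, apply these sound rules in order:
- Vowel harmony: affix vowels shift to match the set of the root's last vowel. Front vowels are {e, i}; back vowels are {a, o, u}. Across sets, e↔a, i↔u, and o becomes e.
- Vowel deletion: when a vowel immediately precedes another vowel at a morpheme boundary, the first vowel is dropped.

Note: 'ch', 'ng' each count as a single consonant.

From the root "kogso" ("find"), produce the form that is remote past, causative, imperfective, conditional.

kkakogsoyasos

Attach mood conditional -yes → kogsoyes.
Attach aspect imperfective ka- → kakogsoyes.
Attach tense remote past -os → kakogsoyesos.
Attach voice causative k- → kkakogsoyesos.
Apply vowel harmony: kkakogsoyesos → kkakogsoyasos.
Vowel deletion: no change.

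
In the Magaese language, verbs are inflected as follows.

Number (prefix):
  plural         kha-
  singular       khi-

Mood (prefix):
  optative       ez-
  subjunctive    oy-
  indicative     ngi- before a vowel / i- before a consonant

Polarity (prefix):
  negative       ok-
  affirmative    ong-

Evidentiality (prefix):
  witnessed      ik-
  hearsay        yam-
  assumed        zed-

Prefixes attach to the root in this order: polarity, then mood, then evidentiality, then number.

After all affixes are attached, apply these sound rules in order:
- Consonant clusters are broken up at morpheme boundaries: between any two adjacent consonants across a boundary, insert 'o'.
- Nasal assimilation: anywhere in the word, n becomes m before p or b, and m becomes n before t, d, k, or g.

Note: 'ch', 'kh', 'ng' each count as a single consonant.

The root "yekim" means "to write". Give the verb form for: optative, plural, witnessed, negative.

khaikezokoyekim

Attach polarity negative ok- → okyekim.
Attach mood optative ez- → ezokyekim.
Attach evidentiality witnessed ik- → ikezokyekim.
Attach number plural kha- → khaikezokyekim.
Apply epenthesis: khaikezokyekim → khaikezokoyekim.
Nasal assimilation: no change.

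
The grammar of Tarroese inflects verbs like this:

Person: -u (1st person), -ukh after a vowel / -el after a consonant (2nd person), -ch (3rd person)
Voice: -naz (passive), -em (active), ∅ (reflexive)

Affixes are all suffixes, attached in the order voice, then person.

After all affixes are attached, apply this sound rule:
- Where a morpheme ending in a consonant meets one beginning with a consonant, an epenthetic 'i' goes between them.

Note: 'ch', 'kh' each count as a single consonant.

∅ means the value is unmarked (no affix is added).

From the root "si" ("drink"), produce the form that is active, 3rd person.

Attach voice active -em → siem.
Attach person 3rd person -ch → siemch.
Apply epenthesis: siemch → siemich.

siemich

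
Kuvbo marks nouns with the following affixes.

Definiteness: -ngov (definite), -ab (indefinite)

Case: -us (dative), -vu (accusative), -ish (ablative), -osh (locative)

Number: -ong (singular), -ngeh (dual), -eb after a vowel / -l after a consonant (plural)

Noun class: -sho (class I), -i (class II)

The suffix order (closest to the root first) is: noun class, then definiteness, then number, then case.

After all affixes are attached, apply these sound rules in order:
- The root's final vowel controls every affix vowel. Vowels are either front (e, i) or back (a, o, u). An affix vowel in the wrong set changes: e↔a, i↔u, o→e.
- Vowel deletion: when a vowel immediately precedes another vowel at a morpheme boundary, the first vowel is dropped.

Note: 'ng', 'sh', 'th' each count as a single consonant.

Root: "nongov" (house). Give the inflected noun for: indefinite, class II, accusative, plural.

Attach noun class class II -i → nongovi.
Attach definiteness indefinite -ab → nongoviab.
Attach number plural -l (after consonant 'b') → nongoviabl.
Attach case accusative -vu → nongoviablvu.
Apply vowel harmony: nongoviablvu → nongovuablvu.
Apply vowel deletion: nongovuablvu → nongovablvu.

nongovablvu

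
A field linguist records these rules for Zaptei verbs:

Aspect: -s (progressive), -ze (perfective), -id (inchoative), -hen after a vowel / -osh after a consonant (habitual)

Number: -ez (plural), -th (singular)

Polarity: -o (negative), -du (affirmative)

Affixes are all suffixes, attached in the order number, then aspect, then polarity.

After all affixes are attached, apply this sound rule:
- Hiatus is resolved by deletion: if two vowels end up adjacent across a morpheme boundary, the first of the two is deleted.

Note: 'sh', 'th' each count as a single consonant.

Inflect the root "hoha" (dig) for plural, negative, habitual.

Attach number plural -ez → hohaez.
Attach aspect habitual -osh (after consonant 'z') → hohaezosh.
Attach polarity negative -o → hohaezosho.
Apply vowel deletion: hohaezosho → hohezosho.

hohezosho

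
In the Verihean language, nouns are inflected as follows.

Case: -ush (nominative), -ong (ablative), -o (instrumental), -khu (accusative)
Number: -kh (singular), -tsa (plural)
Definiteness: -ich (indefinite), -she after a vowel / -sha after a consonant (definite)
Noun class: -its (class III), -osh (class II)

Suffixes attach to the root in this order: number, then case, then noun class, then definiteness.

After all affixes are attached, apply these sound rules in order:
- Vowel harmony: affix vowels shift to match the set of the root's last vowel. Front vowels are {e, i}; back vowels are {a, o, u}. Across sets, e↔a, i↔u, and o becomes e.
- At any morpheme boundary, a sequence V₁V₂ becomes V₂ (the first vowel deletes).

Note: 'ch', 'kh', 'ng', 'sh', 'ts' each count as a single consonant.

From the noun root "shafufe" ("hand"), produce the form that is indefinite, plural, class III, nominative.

shafufetsishitsich

Attach number plural -tsa → shafufetsa.
Attach case nominative -ush → shafufetsaush.
Attach noun class class III -its → shafufetsaushits.
Attach definiteness indefinite -ich → shafufetsaushitsich.
Apply vowel harmony: shafufetsaushitsich → shafufetseishitsich.
Apply vowel deletion: shafufetseishitsich → shafufetsishitsich.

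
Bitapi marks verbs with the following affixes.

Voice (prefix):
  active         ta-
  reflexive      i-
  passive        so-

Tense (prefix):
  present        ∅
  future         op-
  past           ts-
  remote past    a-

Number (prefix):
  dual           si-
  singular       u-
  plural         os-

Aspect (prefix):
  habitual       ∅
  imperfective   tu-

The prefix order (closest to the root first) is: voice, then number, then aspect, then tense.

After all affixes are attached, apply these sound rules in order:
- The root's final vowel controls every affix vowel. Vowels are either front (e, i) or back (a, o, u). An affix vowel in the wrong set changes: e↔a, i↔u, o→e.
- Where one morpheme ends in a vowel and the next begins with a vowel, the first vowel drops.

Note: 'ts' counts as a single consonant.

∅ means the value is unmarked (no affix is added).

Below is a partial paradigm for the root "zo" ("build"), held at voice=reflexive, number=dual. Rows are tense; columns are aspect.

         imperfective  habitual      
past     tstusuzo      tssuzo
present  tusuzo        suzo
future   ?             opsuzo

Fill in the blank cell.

optusuzo

Attach voice reflexive i- → izo.
Attach number dual si- → siizo.
Attach aspect imperfective tu- → tusiizo.
Attach tense future op- → optusiizo.
Apply vowel harmony: optusiizo → optusuuzo.
Apply vowel deletion: optusuuzo → optusuzo.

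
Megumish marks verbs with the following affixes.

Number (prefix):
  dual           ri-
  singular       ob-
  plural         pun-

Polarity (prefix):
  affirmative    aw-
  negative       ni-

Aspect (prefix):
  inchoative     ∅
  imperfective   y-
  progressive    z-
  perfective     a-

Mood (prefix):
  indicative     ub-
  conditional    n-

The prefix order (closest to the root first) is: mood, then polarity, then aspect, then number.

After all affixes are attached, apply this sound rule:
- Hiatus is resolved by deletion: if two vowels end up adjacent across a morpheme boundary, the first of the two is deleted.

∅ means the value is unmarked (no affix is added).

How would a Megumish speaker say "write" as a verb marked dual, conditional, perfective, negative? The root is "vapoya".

raninvapoya

Attach mood conditional n- → nvapoya.
Attach polarity negative ni- → ninvapoya.
Attach aspect perfective a- → aninvapoya.
Attach number dual ri- → rianinvapoya.
Apply vowel deletion: rianinvapoya → raninvapoya.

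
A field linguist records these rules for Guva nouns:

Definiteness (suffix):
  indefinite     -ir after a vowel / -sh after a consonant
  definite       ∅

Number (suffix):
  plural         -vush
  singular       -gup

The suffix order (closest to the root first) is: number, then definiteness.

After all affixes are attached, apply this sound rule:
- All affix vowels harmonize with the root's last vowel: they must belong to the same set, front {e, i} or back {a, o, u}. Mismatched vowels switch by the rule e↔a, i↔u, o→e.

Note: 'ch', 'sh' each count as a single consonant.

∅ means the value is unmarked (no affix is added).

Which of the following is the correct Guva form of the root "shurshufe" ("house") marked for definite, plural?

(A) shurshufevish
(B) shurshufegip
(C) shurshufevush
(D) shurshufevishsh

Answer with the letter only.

A

Attach number plural -vush → shurshufevush.
definiteness = definite: zero marking, form stays shurshufevush.
Apply vowel harmony: shurshufevush → shurshufevish.
So the correct form is shurshufevish, option (A).
(C) shurshufevush is wrong: it fails to apply the sound rule(s).
(B) shurshufegip is wrong: it uses singular instead of plural for number.
(D) shurshufevishsh is wrong: it uses indefinite instead of definite for definiteness.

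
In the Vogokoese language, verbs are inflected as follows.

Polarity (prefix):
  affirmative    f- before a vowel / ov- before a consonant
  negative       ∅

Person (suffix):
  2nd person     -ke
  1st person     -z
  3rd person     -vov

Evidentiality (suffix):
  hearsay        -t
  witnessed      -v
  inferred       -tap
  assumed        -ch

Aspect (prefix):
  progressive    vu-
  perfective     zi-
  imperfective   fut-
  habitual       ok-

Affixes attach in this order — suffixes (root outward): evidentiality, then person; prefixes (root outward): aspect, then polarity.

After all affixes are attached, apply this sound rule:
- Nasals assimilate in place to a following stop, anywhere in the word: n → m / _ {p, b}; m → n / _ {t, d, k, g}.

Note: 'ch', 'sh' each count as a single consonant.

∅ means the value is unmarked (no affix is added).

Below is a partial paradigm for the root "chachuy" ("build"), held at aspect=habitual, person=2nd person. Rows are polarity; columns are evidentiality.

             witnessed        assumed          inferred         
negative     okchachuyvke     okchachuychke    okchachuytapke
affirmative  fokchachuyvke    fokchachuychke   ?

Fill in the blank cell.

fokchachuytapke

Attach aspect habitual ok- → okchachuy.
Attach evidentiality inferred -tap → okchachuytap.
Attach person 2nd person -ke → okchachuytapke.
Attach polarity affirmative f- (before vowel 'o') → fokchachuytapke.
Nasal assimilation: no change.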